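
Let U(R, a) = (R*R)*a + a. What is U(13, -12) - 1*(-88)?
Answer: -1952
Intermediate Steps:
U(R, a) = a + a*R² (U(R, a) = R²*a + a = a*R² + a = a + a*R²)
U(13, -12) - 1*(-88) = -12*(1 + 13²) - 1*(-88) = -12*(1 + 169) + 88 = -12*170 + 88 = -2040 + 88 = -1952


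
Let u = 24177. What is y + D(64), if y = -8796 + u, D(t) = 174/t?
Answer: 492279/32 ≈ 15384.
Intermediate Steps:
y = 15381 (y = -8796 + 24177 = 15381)
y + D(64) = 15381 + 174/64 = 15381 + 174*(1/64) = 15381 + 87/32 = 492279/32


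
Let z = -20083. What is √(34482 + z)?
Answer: 11*√119 ≈ 120.00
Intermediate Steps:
√(34482 + z) = √(34482 - 20083) = √14399 = 11*√119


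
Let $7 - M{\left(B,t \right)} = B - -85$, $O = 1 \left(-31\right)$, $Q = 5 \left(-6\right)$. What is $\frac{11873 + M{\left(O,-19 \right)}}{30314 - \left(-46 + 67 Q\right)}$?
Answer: $\frac{1971}{5395} \approx 0.36534$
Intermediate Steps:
$Q = -30$
$O = -31$
$M{\left(B,t \right)} = -78 - B$ ($M{\left(B,t \right)} = 7 - \left(B - -85\right) = 7 - \left(B + 85\right) = 7 - \left(85 + B\right) = -78 - B$)
$\frac{11873 + M{\left(O,-19 \right)}}{30314 - \left(-46 + 67 Q\right)} = \frac{11873 - 47}{30314 + \left(46 - -2010\right)} = \frac{11873 + \left(-78 + 31\right)}{30314 + \left(46 + 2010\right)} = \frac{11873 - 47}{30314 + 2056} = \frac{11826}{32370} = 11826 \cdot \frac{1}{32370} = \frac{1971}{5395}$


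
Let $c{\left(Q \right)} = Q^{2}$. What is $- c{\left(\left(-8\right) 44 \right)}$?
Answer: $-123904$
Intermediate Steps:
$- c{\left(\left(-8\right) 44 \right)} = - \left(\left(-8\right) 44\right)^{2} = - \left(-352\right)^{2} = \left(-1\right) 123904 = -123904$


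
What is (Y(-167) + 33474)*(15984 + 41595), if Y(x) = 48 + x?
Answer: 1920547545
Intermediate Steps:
(Y(-167) + 33474)*(15984 + 41595) = ((48 - 167) + 33474)*(15984 + 41595) = (-119 + 33474)*57579 = 33355*57579 = 1920547545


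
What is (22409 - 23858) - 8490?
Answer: -9939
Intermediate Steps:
(22409 - 23858) - 8490 = -1449 - 8490 = -9939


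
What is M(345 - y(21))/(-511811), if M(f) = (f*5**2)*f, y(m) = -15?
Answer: -3240000/511811 ≈ -6.3305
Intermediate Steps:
M(f) = 25*f**2 (M(f) = (f*25)*f = (25*f)*f = 25*f**2)
M(345 - y(21))/(-511811) = (25*(345 - 1*(-15))**2)/(-511811) = (25*(345 + 15)**2)*(-1/511811) = (25*360**2)*(-1/511811) = (25*129600)*(-1/511811) = 3240000*(-1/511811) = -3240000/511811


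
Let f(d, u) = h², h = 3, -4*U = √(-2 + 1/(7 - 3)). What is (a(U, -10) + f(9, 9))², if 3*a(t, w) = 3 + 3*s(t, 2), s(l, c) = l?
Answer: (80 - I*√7)²/64 ≈ 99.891 - 6.6144*I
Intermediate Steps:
U = -I*√7/8 (U = -√(-2 + 1/(7 - 3))/4 = -√(-2 + 1/4)/4 = -√(-2 + ¼)/4 = -I*√7/8 ≈ -0.33072*I)
f(d, u) = 9 (f(d, u) = 3² = 9)
a(t, w) = 1 + t (a(t, w) = (3 + 3*t)/3 = 1 + t)
(a(U, -10) + f(9, 9))² = ((1 - I*√7/8) + 9)² = (10 - I*√7/8)²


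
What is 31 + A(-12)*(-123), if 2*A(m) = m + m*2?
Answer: 2245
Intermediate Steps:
A(m) = 3*m/2 (A(m) = (m + m*2)/2 = (m + 2*m)/2 = (3*m)/2 = 3*m/2)
31 + A(-12)*(-123) = 31 + ((3/2)*(-12))*(-123) = 31 - 18*(-123) = 31 + 2214 = 2245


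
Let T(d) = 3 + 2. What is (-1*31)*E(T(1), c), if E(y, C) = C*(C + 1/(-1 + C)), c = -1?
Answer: -93/2 ≈ -46.500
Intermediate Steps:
T(d) = 5
(-1*31)*E(T(1), c) = (-1*31)*(-(1 + (-1)² - 1*(-1))/(-1 - 1)) = -(-31)*(1 + 1 + 1)/(-2) = -(-31)*(-1)*3/2 = -31*3/2 = -93/2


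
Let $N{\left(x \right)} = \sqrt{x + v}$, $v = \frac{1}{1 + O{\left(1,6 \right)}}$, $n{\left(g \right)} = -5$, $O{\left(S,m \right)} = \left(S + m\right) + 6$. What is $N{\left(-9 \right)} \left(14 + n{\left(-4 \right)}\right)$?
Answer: $\frac{45 i \sqrt{70}}{14} \approx 26.893 i$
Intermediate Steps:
$O{\left(S,m \right)} = 6 + S + m$
$v = \frac{1}{14}$ ($v = \frac{1}{1 + \left(6 + 1 + 6\right)} = \frac{1}{1 + 13} = \frac{1}{14} \approx 0.071429$)
$N{\left(x \right)} = \sqrt{\frac{1}{14} + x}$ ($N{\left(x \right)} = \sqrt{x + \frac{1}{14}} = \sqrt{\frac{1}{14} + x}$)
$N{\left(-9 \right)} \left(14 + n{\left(-4 \right)}\right) = \frac{\sqrt{14 + 196 \left(-9\right)}}{14} \left(14 - 5\right) = \frac{\sqrt{14 - 1764}}{14} \cdot 9 = \frac{\sqrt{-1750}}{14} \cdot 9 = \frac{5 i \sqrt{70}}{14} \cdot 9 = \frac{45 i \sqrt{70}}{14}$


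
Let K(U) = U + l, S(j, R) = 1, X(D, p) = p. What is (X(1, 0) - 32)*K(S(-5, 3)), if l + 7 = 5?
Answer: 32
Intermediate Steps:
l = -2 (l = -7 + 5 = -2)
K(U) = -2 + U (K(U) = U - 2 = -2 + U)
(X(1, 0) - 32)*K(S(-5, 3)) = (0 - 32)*(-2 + 1) = -32*(-1) = 32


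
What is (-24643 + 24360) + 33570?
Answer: 33287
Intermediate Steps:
(-24643 + 24360) + 33570 = -283 + 33570 = 33287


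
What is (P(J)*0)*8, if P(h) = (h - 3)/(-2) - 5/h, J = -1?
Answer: 0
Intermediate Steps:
P(h) = 3/2 - 5/h - h/2 (P(h) = (-3 + h)*(-½) - 5/h = (3/2 - h/2) - 5/h = 3/2 - 5/h - h/2)
(P(J)*0)*8 = ((3/2 - 5/(-1) - ½*(-1))*0)*8 = ((3/2 - 5*(-1) + ½)*0)*8 = ((3/2 + 5 + ½)*0)*8 = (7*0)*8 = 0*8 = 0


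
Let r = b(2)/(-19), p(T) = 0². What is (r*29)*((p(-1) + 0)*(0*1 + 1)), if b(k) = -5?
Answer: 0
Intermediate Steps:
p(T) = 0
r = 5/19 (r = -5/(-19) = -5*(-1/19) = 5/19 ≈ 0.26316)
(r*29)*((p(-1) + 0)*(0*1 + 1)) = ((5/19)*29)*((0 + 0)*(0*1 + 1)) = 145*(0*(0 + 1))/19 = 145*(0*1)/19 = (145/19)*0 = 0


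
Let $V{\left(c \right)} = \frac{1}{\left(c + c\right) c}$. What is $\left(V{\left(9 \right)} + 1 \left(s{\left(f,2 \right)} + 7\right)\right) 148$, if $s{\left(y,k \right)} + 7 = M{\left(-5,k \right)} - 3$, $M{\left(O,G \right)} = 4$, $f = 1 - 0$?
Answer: $\frac{12062}{81} \approx 148.91$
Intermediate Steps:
$f = 1$ ($f = 1 + 0 = 1$)
$s{\left(y,k \right)} = -6$ ($s{\left(y,k \right)} = -7 + \left(4 - 3\right) = -7 + 1 = -6$)
$V{\left(c \right)} = \frac{1}{2 c^{2}}$ ($V{\left(c \right)} = \frac{1}{2 c c} = \frac{\frac{1}{2} \frac{1}{c}}{c} = \frac{1}{2 c^{2}}$)
$\left(V{\left(9 \right)} + 1 \left(s{\left(f,2 \right)} + 7\right)\right) 148 = \left(\frac{1}{2 \cdot 81} + 1 \left(-6 + 7\right)\right) 148 = \left(\frac{1}{2} \cdot \frac{1}{81} + 1 \cdot 1\right) 148 = \left(\frac{1}{162} + 1\right) 148 = \frac{163}{162} \cdot 148 = \frac{12062}{81}$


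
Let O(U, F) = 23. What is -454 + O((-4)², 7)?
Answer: -431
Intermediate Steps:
-454 + O((-4)², 7) = -454 + 23 = -431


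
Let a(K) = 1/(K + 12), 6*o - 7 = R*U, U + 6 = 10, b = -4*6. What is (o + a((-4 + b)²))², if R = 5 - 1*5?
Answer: 7778521/5702544 ≈ 1.3640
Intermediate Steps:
b = -24
U = 4 (U = -6 + 10 = 4)
R = 0 (R = 5 - 5 = 0)
o = 7/6 (o = 7/6 + (0*4)/6 = 7/6 + (⅙)*0 = 7/6 + 0 = 7/6 ≈ 1.1667)
a(K) = 1/(12 + K)
(o + a((-4 + b)²))² = (7/6 + 1/(12 + (-4 - 24)²))² = (7/6 + 1/(12 + (-28)²))² = (7/6 + 1/(12 + 784))² = (7/6 + 1/796)² = (2789/2388)² = 7778521/5702544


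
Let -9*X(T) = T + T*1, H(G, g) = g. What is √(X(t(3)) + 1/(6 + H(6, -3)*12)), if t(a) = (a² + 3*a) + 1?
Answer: I*√3830/30 ≈ 2.0629*I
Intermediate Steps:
t(a) = 1 + a² + 3*a
X(T) = -2*T/9 (X(T) = -(T + T*1)/9 = -(T + T)/9 = -2*T/9)
√(X(t(3)) + 1/(6 + H(6, -3)*12)) = √(-2*(1 + 3² + 3*3)/9 + 1/(6 - 3*12)) = √(-2*(1 + 9 + 9)/9 + 1/(6 - 36)) = √(-2/9*19 + 1/(-30)) = √(-38/9 - 1/30) = √(-383/90) = I*√3830/30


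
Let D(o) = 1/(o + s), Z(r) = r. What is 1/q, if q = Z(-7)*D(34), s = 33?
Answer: -67/7 ≈ -9.5714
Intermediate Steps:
D(o) = 1/(33 + o) (D(o) = 1/(o + 33) = 1/(33 + o))
q = -7/67 (q = -7/(33 + 34) = -7/67 ≈ -0.10448)
1/q = 1/(-7/67) = -67/7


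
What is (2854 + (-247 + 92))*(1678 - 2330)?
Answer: -1759748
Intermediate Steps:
(2854 + (-247 + 92))*(1678 - 2330) = (2854 - 155)*(-652) = 2699*(-652) = -1759748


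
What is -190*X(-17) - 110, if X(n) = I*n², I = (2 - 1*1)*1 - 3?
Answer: 109710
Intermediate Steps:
I = -2 (I = (2 - 1)*1 - 3 = 1*1 - 3 = 1 - 3 = -2)
X(n) = -2*n²
-190*X(-17) - 110 = -(-380)*(-17)² - 110 = -(-380)*289 - 110 = -190*(-578) - 110 = 109820 - 110 = 109710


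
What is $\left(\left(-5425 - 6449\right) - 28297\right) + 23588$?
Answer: $-16583$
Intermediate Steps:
$\left(\left(-5425 - 6449\right) - 28297\right) + 23588 = \left(-11874 - 28297\right) + 23588 = -40171 + 23588 = -16583$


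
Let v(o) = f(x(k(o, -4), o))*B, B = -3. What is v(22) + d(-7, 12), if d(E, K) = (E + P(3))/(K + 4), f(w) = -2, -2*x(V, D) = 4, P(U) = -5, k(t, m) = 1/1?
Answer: 21/4 ≈ 5.2500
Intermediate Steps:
k(t, m) = 1
x(V, D) = -2 (x(V, D) = -½*4 = -2)
d(E, K) = (-5 + E)/(4 + K) (d(E, K) = (E - 5)/(K + 4) = (-5 + E)/(4 + K))
v(o) = 6 (v(o) = -2*(-3) = 6)
v(22) + d(-7, 12) = 6 + (-5 - 7)/(4 + 12) = 6 - 12/16 = 6 + (1/16)*(-12) = 6 - ¾ = 21/4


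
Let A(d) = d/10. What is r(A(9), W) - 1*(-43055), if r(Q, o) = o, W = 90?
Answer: 43145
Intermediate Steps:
A(d) = d/10 (A(d) = d*(1/10) = d/10)
r(A(9), W) - 1*(-43055) = 90 - 1*(-43055) = 90 + 43055 = 43145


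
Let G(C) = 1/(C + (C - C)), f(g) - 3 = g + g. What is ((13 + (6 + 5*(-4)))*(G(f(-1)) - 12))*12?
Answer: 132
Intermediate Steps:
f(g) = 3 + 2*g (f(g) = 3 + (g + g) = 3 + 2*g)
G(C) = 1/C (G(C) = 1/(C + 0) = 1/C)
((13 + (6 + 5*(-4)))*(G(f(-1)) - 12))*12 = ((13 + (6 + 5*(-4)))*(1/(3 + 2*(-1)) - 12))*12 = ((13 + (6 - 20))*(1/(3 - 2) - 12))*12 = ((13 - 14)*(1/1 - 12))*12 = -(1 - 12)*12 = -1*(-11)*12 = 11*12 = 132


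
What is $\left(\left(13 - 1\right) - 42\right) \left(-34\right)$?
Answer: $1020$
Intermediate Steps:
$\left(\left(13 - 1\right) - 42\right) \left(-34\right) = \left(12 - 42\right) \left(-34\right) = \left(-30\right) \left(-34\right) = 1020$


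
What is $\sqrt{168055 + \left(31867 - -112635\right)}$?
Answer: $\sqrt{312557} \approx 559.07$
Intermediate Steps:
$\sqrt{168055 + \left(31867 - -112635\right)} = \sqrt{168055 + \left(31867 + 112635\right)} = \sqrt{168055 + 144502} = \sqrt{312557}$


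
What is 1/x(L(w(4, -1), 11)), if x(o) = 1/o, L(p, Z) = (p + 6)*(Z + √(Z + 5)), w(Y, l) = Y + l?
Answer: 135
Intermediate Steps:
L(p, Z) = (6 + p)*(Z + √(5 + Z))
1/x(L(w(4, -1), 11)) = 1/(1/(6*11 + 6*√(5 + 11) + 11*(4 - 1) + (4 - 1)*√(5 + 11))) = 1/(1/(66 + 6*√16 + 11*3 + 3*√16)) = 1/(1/(66 + 6*4 + 33 + 3*4)) = 1/(1/(66 + 24 + 33 + 12)) = 1/(1/135) = 135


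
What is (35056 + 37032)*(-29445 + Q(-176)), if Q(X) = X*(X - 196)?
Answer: 2597114376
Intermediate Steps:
Q(X) = X*(-196 + X)
(35056 + 37032)*(-29445 + Q(-176)) = (35056 + 37032)*(-29445 - 176*(-196 - 176)) = 72088*(-29445 - 176*(-372)) = 72088*(-29445 + 65472) = 72088*36027 = 2597114376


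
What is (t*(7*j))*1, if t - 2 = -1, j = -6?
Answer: -42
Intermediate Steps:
t = 1 (t = 2 - 1 = 1)
(t*(7*j))*1 = (1*(7*(-6)))*1 = (1*(-42))*1 = -42*1 = -42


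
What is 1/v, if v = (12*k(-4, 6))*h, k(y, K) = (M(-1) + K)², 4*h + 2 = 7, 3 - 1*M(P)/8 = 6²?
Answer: 1/998460 ≈ 1.0015e-6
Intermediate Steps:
M(P) = -264 (M(P) = 24 - 8*6² = 24 - 8*36 = 24 - 288 = -264)
h = 5/4 (h = -½ + (¼)*7 = -½ + 7/4 = 5/4 ≈ 1.2500)
k(y, K) = (-264 + K)²
v = 998460 (v = (12*(-264 + 6)²)*(5/4) = (12*(-258)²)*(5/4) = (12*66564)*(5/4) = 798768*(5/4) = 998460)
1/v = 1/998460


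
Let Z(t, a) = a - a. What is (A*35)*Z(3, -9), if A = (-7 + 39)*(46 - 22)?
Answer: 0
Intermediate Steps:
Z(t, a) = 0
A = 768 (A = 32*24 = 768)
(A*35)*Z(3, -9) = (768*35)*0 = 26880*0 = 0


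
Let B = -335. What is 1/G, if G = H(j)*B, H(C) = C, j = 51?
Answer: -1/17085 ≈ -5.8531e-5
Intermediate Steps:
G = -17085 (G = 51*(-335) = -17085)
1/G = 1/(-17085) = -1/17085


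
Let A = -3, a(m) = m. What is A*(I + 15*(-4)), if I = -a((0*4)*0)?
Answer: 180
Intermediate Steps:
I = 0 (I = -0*4*0 = -0*0 = -1*0 = 0)
A*(I + 15*(-4)) = -3*(0 + 15*(-4)) = -3*(0 - 60) = -3*(-60) = 180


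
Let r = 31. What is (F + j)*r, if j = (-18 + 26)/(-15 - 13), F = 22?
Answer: 4712/7 ≈ 673.14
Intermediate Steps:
j = -2/7 (j = 8/(-28) = 8*(-1/28) = -2/7 ≈ -0.28571)
(F + j)*r = (22 - 2/7)*31 = (152/7)*31 = 4712/7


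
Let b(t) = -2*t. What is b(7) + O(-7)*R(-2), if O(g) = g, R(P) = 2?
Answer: -28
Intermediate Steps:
b(7) + O(-7)*R(-2) = -2*7 - 7*2 = -14 - 14 = -28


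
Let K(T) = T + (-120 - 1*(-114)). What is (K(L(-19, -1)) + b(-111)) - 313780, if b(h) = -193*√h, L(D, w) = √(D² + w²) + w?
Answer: -313787 + √362 - 193*I*√111 ≈ -3.1377e+5 - 2033.4*I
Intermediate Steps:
L(D, w) = w + √(D² + w²)
K(T) = -6 + T (K(T) = T + (-120 + 114) = T - 6 = -6 + T)
(K(L(-19, -1)) + b(-111)) - 313780 = ((-6 + (-1 + √((-19)² + (-1)²))) - 193*I*√111) - 313780 = ((-6 + (-1 + √(361 + 1))) - 193*I*√111) - 313780 = ((-6 + (-1 + √362)) - 193*I*√111) - 313780 = ((-7 + √362) - 193*I*√111) - 313780 = (-7 + √362 - 193*I*√111) - 313780 = -313787 + √362 - 193*I*√111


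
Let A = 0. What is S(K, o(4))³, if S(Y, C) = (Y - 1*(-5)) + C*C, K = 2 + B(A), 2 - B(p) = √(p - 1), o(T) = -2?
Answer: (13 - I)³ ≈ 2158.0 - 506.0*I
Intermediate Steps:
B(p) = 2 - √(-1 + p) (B(p) = 2 - √(p - 1) = 2 - √(-1 + p))
K = 4 - I (K = 2 + (2 - √(-1 + 0)) = 2 + (2 - √(-1)) = 2 + (2 - I) = 4 - I ≈ 4.0 - 1.0*I)
S(Y, C) = 5 + Y + C² (S(Y, C) = (Y + 5) + C² = (5 + Y) + C² = 5 + Y + C²)
S(K, o(4))³ = (5 + (4 - I) + (-2)²)³ = (5 + (4 - I) + 4)³ = (13 - I)³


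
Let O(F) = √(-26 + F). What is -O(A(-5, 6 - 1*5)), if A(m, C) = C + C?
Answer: -2*I*√6 ≈ -4.899*I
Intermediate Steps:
A(m, C) = 2*C
-O(A(-5, 6 - 1*5)) = -√(-26 + 2*(6 - 1*5)) = -√(-26 + 2*(6 - 5)) = -√(-26 + 2*1) = -√(-26 + 2) = -√(-24) = -2*I*√6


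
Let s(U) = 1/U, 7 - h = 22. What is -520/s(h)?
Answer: 7800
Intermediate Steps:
h = -15 (h = 7 - 1*22 = 7 - 22 = -15)
-520/s(h) = -520/(1/(-15)) = -520/(-1/15) = -520*(-15) = 7800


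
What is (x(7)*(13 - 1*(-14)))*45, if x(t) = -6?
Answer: -7290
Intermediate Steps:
(x(7)*(13 - 1*(-14)))*45 = -6*(13 - 1*(-14))*45 = -6*(13 + 14)*45 = -6*27*45 = -162*45 = -7290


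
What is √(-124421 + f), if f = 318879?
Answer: √194458 ≈ 440.97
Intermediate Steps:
√(-124421 + f) = √(-124421 + 318879) = √194458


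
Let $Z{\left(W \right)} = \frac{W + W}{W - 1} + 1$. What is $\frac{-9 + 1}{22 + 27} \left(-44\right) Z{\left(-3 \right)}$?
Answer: $\frac{880}{49} \approx 17.959$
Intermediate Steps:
$Z{\left(W \right)} = 1 + \frac{2 W}{-1 + W}$ ($Z{\left(W \right)} = \frac{2 W}{-1 + W} + 1 = 1 + \frac{2 W}{-1 + W}$)
$\frac{-9 + 1}{22 + 27} \left(-44\right) Z{\left(-3 \right)} = \frac{-9 + 1}{22 + 27} \left(-44\right) \frac{-1 + 3 \left(-3\right)}{-1 - 3} = - \frac{8}{49} \left(-44\right) \frac{-1 - 9}{-4} = \left(-8\right) \frac{1}{49} \left(-44\right) \left(\left(- \frac{1}{4}\right) \left(-10\right)\right) = \left(- \frac{8}{49}\right) \left(-44\right) \frac{5}{2} = \frac{352}{49} \cdot \frac{5}{2} = \frac{880}{49}$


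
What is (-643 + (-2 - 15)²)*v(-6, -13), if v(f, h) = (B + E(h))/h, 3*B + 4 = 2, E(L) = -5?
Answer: -2006/13 ≈ -154.31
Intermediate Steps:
B = -⅔ (B = -4/3 + (⅓)*2 = -4/3 + ⅔ = -⅔ ≈ -0.66667)
v(f, h) = -17/(3*h) (v(f, h) = (-⅔ - 5)/h = -17/(3*h))
(-643 + (-2 - 15)²)*v(-6, -13) = (-643 + (-2 - 15)²)*(-17/3/(-13)) = (-643 + (-17)²)*(-17/3*(-1/13)) = (-643 + 289)*(17/39) = -354*17/39 = -2006/13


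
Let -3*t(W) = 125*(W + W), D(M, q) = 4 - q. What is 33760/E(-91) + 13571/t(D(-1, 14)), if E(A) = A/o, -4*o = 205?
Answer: 4329204883/227500 ≈ 19029.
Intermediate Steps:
o = -205/4 (o = -1/4*205 = -205/4 ≈ -51.250)
E(A) = -4*A/205 (E(A) = A/(-205/4) = A*(-4/205) = -4*A/205)
t(W) = -250*W/3 (t(W) = -125*(W + W)/3 = -125*2*W/3 = -250*W/3)
33760/E(-91) + 13571/t(D(-1, 14)) = 33760/((-4/205*(-91))) + 13571/((-250*(4 - 1*14)/3)) = 33760/(364/205) + 13571/((-250*(4 - 14)/3)) = 33760*(205/364) + 13571/((-250/3*(-10))) = 1730200/91 + 13571/(2500/3) = 1730200/91 + 13571*(3/2500) = 1730200/91 + 40713/2500 = 4329204883/227500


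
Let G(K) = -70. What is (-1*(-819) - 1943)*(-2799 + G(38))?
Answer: 3224756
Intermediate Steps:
(-1*(-819) - 1943)*(-2799 + G(38)) = (-1*(-819) - 1943)*(-2799 - 70) = (819 - 1943)*(-2869) = -1124*(-2869) = 3224756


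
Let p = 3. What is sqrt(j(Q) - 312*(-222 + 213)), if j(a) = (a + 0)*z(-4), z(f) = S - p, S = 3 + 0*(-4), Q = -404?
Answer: 6*sqrt(78) ≈ 52.991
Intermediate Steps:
S = 3 (S = 3 + 0 = 3)
z(f) = 0 (z(f) = 3 - 1*3 = 3 - 3 = 0)
j(a) = 0 (j(a) = (a + 0)*0 = a*0 = 0)
sqrt(j(Q) - 312*(-222 + 213)) = sqrt(0 - 312*(-222 + 213)) = sqrt(0 - 312*(-9)) = sqrt(0 + 2808) = sqrt(2808) = 6*sqrt(78)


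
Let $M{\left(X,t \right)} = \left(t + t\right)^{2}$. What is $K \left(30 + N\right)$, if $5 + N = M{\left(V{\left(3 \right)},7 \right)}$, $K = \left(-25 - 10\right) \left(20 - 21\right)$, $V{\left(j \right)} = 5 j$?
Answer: $7735$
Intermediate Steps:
$M{\left(X,t \right)} = 4 t^{2}$ ($M{\left(X,t \right)} = \left(2 t\right)^{2} = 4 t^{2}$)
$K = 35$ ($K = \left(-35\right) \left(-1\right) = 35$)
$N = 191$ ($N = -5 + 4 \cdot 7^{2} = -5 + 4 \cdot 49 = -5 + 196 = 191$)
$K \left(30 + N\right) = 35 \left(30 + 191\right) = 35 \cdot 221 = 7735$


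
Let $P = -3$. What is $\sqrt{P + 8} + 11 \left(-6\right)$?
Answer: $-66 + \sqrt{5} \approx -63.764$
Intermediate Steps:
$\sqrt{P + 8} + 11 \left(-6\right) = \sqrt{-3 + 8} + 11 \left(-6\right) = \sqrt{5} - 66 = -66 + \sqrt{5}$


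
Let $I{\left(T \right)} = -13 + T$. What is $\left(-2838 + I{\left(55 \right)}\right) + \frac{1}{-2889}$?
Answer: $- \frac{8077645}{2889} \approx -2796.0$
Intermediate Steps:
$\left(-2838 + I{\left(55 \right)}\right) + \frac{1}{-2889} = \left(-2838 + \left(-13 + 55\right)\right) + \frac{1}{-2889} = \left(-2838 + 42\right) - \frac{1}{2889} = -2796 - \frac{1}{2889} = - \frac{8077645}{2889}$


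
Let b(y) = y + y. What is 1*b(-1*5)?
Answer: -10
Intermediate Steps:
b(y) = 2*y
1*b(-1*5) = 1*(2*(-1*5)) = 1*(2*(-5)) = 1*(-10) = -10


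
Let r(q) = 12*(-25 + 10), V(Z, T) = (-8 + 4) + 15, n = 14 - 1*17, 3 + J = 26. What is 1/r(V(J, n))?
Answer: -1/180 ≈ -0.0055556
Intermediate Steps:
J = 23 (J = -3 + 26 = 23)
n = -3 (n = 14 - 17 = -3)
V(Z, T) = 11 (V(Z, T) = -4 + 15 = 11)
r(q) = -180 (r(q) = 12*(-15) = -180)
1/r(V(J, n)) = 1/(-180) = -1/180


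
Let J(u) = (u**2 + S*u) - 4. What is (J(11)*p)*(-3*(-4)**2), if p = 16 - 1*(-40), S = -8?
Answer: -77952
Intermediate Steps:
J(u) = -4 + u**2 - 8*u (J(u) = (u**2 - 8*u) - 4 = -4 + u**2 - 8*u)
p = 56 (p = 16 + 40 = 56)
(J(11)*p)*(-3*(-4)**2) = ((-4 + 11**2 - 8*11)*56)*(-3*(-4)**2) = ((-4 + 121 - 88)*56)*(-3*16) = (29*56)*(-48) = 1624*(-48) = -77952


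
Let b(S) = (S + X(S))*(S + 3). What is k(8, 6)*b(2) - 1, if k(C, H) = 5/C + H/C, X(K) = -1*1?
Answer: 47/8 ≈ 5.8750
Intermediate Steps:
X(K) = -1
b(S) = (-1 + S)*(3 + S) (b(S) = (S - 1)*(S + 3) = (-1 + S)*(3 + S))
k(8, 6)*b(2) - 1 = ((5 + 6)/8)*(-3 + 2² + 2*2) - 1 = ((⅛)*11)*(-3 + 4 + 4) - 1 = (11/8)*5 - 1 = 55/8 - 1 = 47/8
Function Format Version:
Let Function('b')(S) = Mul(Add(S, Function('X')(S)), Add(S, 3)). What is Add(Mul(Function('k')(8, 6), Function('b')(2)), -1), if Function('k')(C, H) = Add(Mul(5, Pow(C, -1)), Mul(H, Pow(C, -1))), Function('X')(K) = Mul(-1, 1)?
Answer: Rational(47, 8) ≈ 5.8750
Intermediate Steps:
Function('X')(K) = -1
Function('b')(S) = Mul(Add(-1, S), Add(3, S)) (Function('b')(S) = Mul(Add(S, -1), Add(S, 3)) = Mul(Add(-1, S), Add(3, S)))
Add(Mul(Function('k')(8, 6), Function('b')(2)), -1) = Add(Mul(Mul(Pow(8, -1), Add(5, 6)), Add(-3, Pow(2, 2), Mul(2, 2))), -1) = Add(Mul(Mul(Rational(1, 8), 11), Add(-3, 4, 4)), -1) = Add(Mul(Rational(11, 8), 5), -1) = Add(Rational(55, 8), -1) = Rational(47, 8)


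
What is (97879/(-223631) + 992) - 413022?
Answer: -92142778809/223631 ≈ -4.1203e+5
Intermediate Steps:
(97879/(-223631) + 992) - 413022 = (97879*(-1/223631) + 992) - 413022 = (-97879/223631 + 992) - 413022 = 221744073/223631 - 413022 = -92142778809/223631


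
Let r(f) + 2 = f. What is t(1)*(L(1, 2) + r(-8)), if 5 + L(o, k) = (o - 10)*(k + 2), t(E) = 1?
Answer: -51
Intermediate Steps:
r(f) = -2 + f
L(o, k) = -5 + (-10 + o)*(2 + k) (L(o, k) = -5 + (o - 10)*(k + 2) = -5 + (-10 + o)*(2 + k))
t(1)*(L(1, 2) + r(-8)) = 1*((-25 - 10*2 + 2*1 + 2*1) + (-2 - 8)) = 1*((-25 - 20 + 2 + 2) - 10) = 1*(-41 - 10) = 1*(-51) = -51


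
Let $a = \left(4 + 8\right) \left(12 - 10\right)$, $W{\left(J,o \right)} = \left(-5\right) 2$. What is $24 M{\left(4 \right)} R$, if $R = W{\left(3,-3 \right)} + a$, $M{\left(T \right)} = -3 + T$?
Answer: $336$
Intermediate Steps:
$W{\left(J,o \right)} = -10$
$a = 24$ ($a = 12 \cdot 2 = 24$)
$R = 14$ ($R = -10 + 24 = 14$)
$24 M{\left(4 \right)} R = 24 \left(-3 + 4\right) 14 = 24 \cdot 1 \cdot 14 = 24 \cdot 14 = 336$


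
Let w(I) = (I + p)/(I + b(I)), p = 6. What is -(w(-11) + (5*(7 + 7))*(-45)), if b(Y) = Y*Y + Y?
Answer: 311855/99 ≈ 3150.1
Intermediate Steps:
b(Y) = Y + Y² (b(Y) = Y² + Y = Y + Y²)
w(I) = (6 + I)/(I + I*(1 + I)) (w(I) = (I + 6)/(I + I*(1 + I)) = (6 + I)/(I + I*(1 + I)))
-(w(-11) + (5*(7 + 7))*(-45)) = -((6 - 11)/((-11)*(2 - 11)) + (5*(7 + 7))*(-45)) = -(-1/11*(-5)/(-9) + (5*14)*(-45)) = -(-1/11*(-⅑)*(-5) + 70*(-45)) = -(-5/99 - 3150) = -1*(-311855/99) = 311855/99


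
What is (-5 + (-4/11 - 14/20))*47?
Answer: -31349/110 ≈ -284.99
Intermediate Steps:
(-5 + (-4/11 - 14/20))*47 = (-5 + (-4*1/11 - 14*1/20))*47 = (-5 + (-4/11 - 7/10))*47 = (-5 - 117/110)*47 = -667/110*47 = -31349/110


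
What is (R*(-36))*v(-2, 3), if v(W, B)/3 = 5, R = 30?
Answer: -16200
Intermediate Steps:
v(W, B) = 15 (v(W, B) = 3*5 = 15)
(R*(-36))*v(-2, 3) = (30*(-36))*15 = -1080*15 = -16200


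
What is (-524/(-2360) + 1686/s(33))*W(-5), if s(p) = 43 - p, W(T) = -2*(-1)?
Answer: 19921/59 ≈ 337.64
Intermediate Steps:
W(T) = 2
(-524/(-2360) + 1686/s(33))*W(-5) = (-524/(-2360) + 1686/(43 - 1*33))*2 = (-524*(-1/2360) + 1686/(43 - 33))*2 = (131/590 + 1686/10)*2 = (131/590 + 1686*(⅒))*2 = (131/590 + 843/5)*2 = (19921/118)*2 = 19921/59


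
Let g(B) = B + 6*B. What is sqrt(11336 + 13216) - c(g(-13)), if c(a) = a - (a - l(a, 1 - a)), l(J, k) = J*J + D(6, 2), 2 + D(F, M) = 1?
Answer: -8280 + 6*sqrt(682) ≈ -8123.3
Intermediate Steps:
D(F, M) = -1 (D(F, M) = -2 + 1 = -1)
g(B) = 7*B
l(J, k) = -1 + J**2 (l(J, k) = J*J - 1 = J**2 - 1 = -1 + J**2)
c(a) = -1 + a**2 (c(a) = a - (a - (-1 + a**2)) = a - (a + (1 - a**2)) = a - (1 + a - a**2) = a + (-1 + a**2 - a) = -1 + a**2)
sqrt(11336 + 13216) - c(g(-13)) = sqrt(11336 + 13216) - (-1 + (7*(-13))**2) = sqrt(24552) - (-1 + (-91)**2) = 6*sqrt(682) - (-1 + 8281) = 6*sqrt(682) - 1*8280 = 6*sqrt(682) - 8280 = -8280 + 6*sqrt(682)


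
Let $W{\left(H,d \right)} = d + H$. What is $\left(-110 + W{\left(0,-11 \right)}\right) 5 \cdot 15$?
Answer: $-9075$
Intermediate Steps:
$W{\left(H,d \right)} = H + d$
$\left(-110 + W{\left(0,-11 \right)}\right) 5 \cdot 15 = \left(-110 + \left(0 - 11\right)\right) 5 \cdot 15 = \left(-110 - 11\right) 75 = \left(-121\right) 75 = -9075$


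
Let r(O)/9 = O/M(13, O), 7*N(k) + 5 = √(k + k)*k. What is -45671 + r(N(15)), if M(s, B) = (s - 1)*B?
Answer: -182681/4 ≈ -45670.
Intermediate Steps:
M(s, B) = B*(-1 + s) (M(s, B) = (-1 + s)*B = B*(-1 + s))
N(k) = -5/7 + √2*k^(3/2)/7 (N(k) = -5/7 + (√(k + k)*k)/7 = -5/7 + (√(2*k)*k)/7 = -5/7 + ((√2*√k)*k)/7 = -5/7 + (√2*k^(3/2))/7 = -5/7 + √2*k^(3/2)/7)
r(O) = ¾ (r(O) = 9*(O/((O*(-1 + 13)))) = 9*(O/((O*12))) = 9*(O/((12*O))) = 9*(O*(1/(12*O))) = 9*(1/12) = ¾)
-45671 + r(N(15)) = -45671 + ¾ = -182681/4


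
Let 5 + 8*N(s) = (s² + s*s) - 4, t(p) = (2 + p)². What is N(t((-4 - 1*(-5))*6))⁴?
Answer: 4483841009097121/4096 ≈ 1.0947e+12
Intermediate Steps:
N(s) = -9/8 + s²/4 (N(s) = -5/8 + ((s² + s*s) - 4)/8 = -5/8 + ((s² + s²) - 4)/8 = -5/8 + (2*s² - 4)/8 = -5/8 + (-4 + 2*s²)/8 = -5/8 + (-½ + s²/4) = -9/8 + s²/4)
N(t((-4 - 1*(-5))*6))⁴ = (-9/8 + ((2 + (-4 - 1*(-5))*6)²)²/4)⁴ = (-9/8 + ((2 + (-4 + 5)*6)²)²/4)⁴ = (-9/8 + ((2 + 1*6)²)²/4)⁴ = (-9/8 + ((2 + 6)²)²/4)⁴ = (-9/8 + (8²)²/4)⁴ = (-9/8 + (¼)*64²)⁴ = (-9/8 + (¼)*4096)⁴ = (-9/8 + 1024)⁴ = (8183/8)⁴ = 4483841009097121/4096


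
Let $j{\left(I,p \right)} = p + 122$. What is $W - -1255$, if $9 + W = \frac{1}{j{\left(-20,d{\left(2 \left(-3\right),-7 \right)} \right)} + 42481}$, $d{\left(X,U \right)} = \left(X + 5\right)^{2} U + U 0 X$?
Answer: $\frac{53074617}{42596} \approx 1246.0$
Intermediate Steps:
$d{\left(X,U \right)} = U \left(5 + X\right)^{2}$ ($d{\left(X,U \right)} = \left(5 + X\right)^{2} U + 0 X = U \left(5 + X\right)^{2} + 0 = U \left(5 + X\right)^{2}$)
$j{\left(I,p \right)} = 122 + p$
$W = - \frac{383363}{42596}$ ($W = -9 + \frac{1}{\left(122 - 7 \left(5 + 2 \left(-3\right)\right)^{2}\right) + 42481} = -9 + \frac{1}{\left(122 - 7 \left(5 - 6\right)^{2}\right) + 42481} = -9 + \frac{1}{\left(122 - 7 \left(-1\right)^{2}\right) + 42481} = -9 + \frac{1}{\left(122 - 7\right) + 42481} = -9 + \frac{1}{115 + 42481} = -9 + \frac{1}{42596} = - \frac{383363}{42596} \approx -9.0$)
$W - -1255 = - \frac{383363}{42596} - -1255 = - \frac{383363}{42596} + 1255 = \frac{53074617}{42596}$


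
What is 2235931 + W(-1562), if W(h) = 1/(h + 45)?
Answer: 3391907326/1517 ≈ 2.2359e+6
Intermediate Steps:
W(h) = 1/(45 + h)
2235931 + W(-1562) = 2235931 + 1/(45 - 1562) = 2235931 + 1/(-1517) = 2235931 - 1/1517 = 3391907326/1517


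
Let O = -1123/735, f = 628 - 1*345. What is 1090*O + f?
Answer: -203213/147 ≈ -1382.4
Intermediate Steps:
f = 283 (f = 628 - 345 = 283)
O = -1123/735 (O = -1123*1/735 = -1123/735 ≈ -1.5279)
1090*O + f = 1090*(-1123/735) + 283 = -244814/147 + 283 = -203213/147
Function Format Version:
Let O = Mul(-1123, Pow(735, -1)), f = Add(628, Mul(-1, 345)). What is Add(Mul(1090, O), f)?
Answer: Rational(-203213, 147) ≈ -1382.4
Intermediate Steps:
f = 283 (f = Add(628, -345) = 283)
O = Rational(-1123, 735) (O = Mul(-1123, Rational(1, 735)) = Rational(-1123, 735) ≈ -1.5279)
Add(Mul(1090, O), f) = Add(Mul(1090, Rational(-1123, 735)), 283) = Add(Rational(-244814, 147), 283) = Rational(-203213, 147)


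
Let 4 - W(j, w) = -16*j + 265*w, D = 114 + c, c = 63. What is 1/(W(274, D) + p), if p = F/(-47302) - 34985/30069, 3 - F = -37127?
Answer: -711161919/30237856971343 ≈ -2.3519e-5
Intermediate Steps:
D = 177 (D = 114 + 63 = 177)
F = 37130 (F = 3 - 1*(-37127) = 3 + 37127 = 37130)
W(j, w) = 4 - 265*w + 16*j (W(j, w) = 4 - (-16*j + 265*w) = 4 + (-265*w + 16*j) = 4 - 265*w + 16*j)
p = -1385661220/711161919 (p = 37130/(-47302) - 34985/30069 = 37130*(-1/47302) - 34985*1/30069 = -18565/23651 - 34985/30069 = -1385661220/711161919 ≈ -1.9484)
1/(W(274, D) + p) = 1/((4 - 265*177 + 16*274) - 1385661220/711161919) = 1/((4 - 46905 + 4384) - 1385661220/711161919) = 1/(-42517 - 1385661220/711161919) = 1/(-30237856971343/711161919) = -711161919/30237856971343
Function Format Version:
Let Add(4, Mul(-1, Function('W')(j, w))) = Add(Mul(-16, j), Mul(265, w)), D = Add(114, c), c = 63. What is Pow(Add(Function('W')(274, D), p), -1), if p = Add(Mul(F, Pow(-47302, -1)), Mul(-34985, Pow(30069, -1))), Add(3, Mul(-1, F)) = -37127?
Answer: Rational(-711161919, 30237856971343) ≈ -2.3519e-5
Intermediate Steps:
D = 177 (D = Add(114, 63) = 177)
F = 37130 (F = Add(3, Mul(-1, -37127)) = Add(3, 37127) = 37130)
Function('W')(j, w) = Add(4, Mul(-265, w), Mul(16, j)) (Function('W')(j, w) = Add(4, Mul(-1, Add(Mul(-16, j), Mul(265, w)))) = Add(4, Add(Mul(-265, w), Mul(16, j))) = Add(4, Mul(-265, w), Mul(16, j)))
p = Rational(-1385661220, 711161919) (p = Add(Mul(37130, Pow(-47302, -1)), Mul(-34985, Pow(30069, -1))) = Add(Mul(37130, Rational(-1, 47302)), Mul(-34985, Rational(1, 30069))) = Add(Rational(-18565, 23651), Rational(-34985, 30069)) = Rational(-1385661220, 711161919) ≈ -1.9484)
Pow(Add(Function('W')(274, D), p), -1) = Pow(Add(Add(4, Mul(-265, 177), Mul(16, 274)), Rational(-1385661220, 711161919)), -1) = Pow(Add(Add(4, -46905, 4384), Rational(-1385661220, 711161919)), -1) = Pow(Add(-42517, Rational(-1385661220, 711161919)), -1) = Pow(Rational(-30237856971343, 711161919), -1) = Rational(-711161919, 30237856971343)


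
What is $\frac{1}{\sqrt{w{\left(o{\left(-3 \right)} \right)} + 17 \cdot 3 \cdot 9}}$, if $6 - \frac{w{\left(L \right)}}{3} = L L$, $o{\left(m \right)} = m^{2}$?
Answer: $\frac{\sqrt{26}}{78} \approx 0.065372$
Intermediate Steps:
$w{\left(L \right)} = 18 - 3 L^{2}$ ($w{\left(L \right)} = 18 - 3 L L = 18 - 3 L^{2}$)
$\frac{1}{\sqrt{w{\left(o{\left(-3 \right)} \right)} + 17 \cdot 3 \cdot 9}} = \frac{1}{\sqrt{\left(18 - 3 \left(\left(-3\right)^{2}\right)^{2}\right) + 17 \cdot 3 \cdot 9}} = \frac{1}{\sqrt{\left(18 - 3 \cdot 9^{2}\right) + 51 \cdot 9}} = \frac{1}{\sqrt{\left(18 - 243\right) + 459}} = \frac{1}{\sqrt{-225 + 459}} = \frac{1}{\sqrt{234}} = \frac{1}{3 \sqrt{26}} = \frac{\sqrt{26}}{78}$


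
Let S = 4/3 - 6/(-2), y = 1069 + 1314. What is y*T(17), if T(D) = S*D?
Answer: 526643/3 ≈ 1.7555e+5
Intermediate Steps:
y = 2383
S = 13/3 (S = 4*(1/3) - 6*(-1/2) = 4/3 + 3 = 13/3 ≈ 4.3333)
T(D) = 13*D/3
y*T(17) = 2383*((13/3)*17) = 2383*(221/3) = 526643/3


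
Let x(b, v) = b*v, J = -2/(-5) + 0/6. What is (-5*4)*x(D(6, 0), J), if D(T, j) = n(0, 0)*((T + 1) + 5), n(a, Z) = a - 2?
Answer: 192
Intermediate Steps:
n(a, Z) = -2 + a
D(T, j) = -12 - 2*T (D(T, j) = (-2 + 0)*((T + 1) + 5) = -2*((1 + T) + 5) = -2*(6 + T) = -12 - 2*T)
J = ⅖ (J = -2*(-⅕) + 0*(⅙) = ⅖ + 0 = ⅖ ≈ 0.40000)
(-5*4)*x(D(6, 0), J) = (-5*4)*((-12 - 2*6)*(⅖)) = -20*(-12 - 12)*2/5 = -(-480)*2/5 = -20*(-48/5) = 192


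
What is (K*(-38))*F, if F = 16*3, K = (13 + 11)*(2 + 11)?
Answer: -569088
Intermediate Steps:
K = 312 (K = 24*13 = 312)
F = 48
(K*(-38))*F = (312*(-38))*48 = -11856*48 = -569088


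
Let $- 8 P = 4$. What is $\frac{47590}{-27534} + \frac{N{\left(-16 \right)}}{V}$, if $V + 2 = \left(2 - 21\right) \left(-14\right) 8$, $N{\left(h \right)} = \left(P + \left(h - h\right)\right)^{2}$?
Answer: $- \frac{202338913}{117074568} \approx -1.7283$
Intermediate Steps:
$P = - \frac{1}{2}$ ($P = \left(- \frac{1}{8}\right) 4 = - \frac{1}{2} \approx -0.5$)
$N{\left(h \right)} = \frac{1}{4}$ ($N{\left(h \right)} = \left(- \frac{1}{2} + \left(h - h\right)\right)^{2} = \left(- \frac{1}{2} + 0\right)^{2} = \left(- \frac{1}{2}\right)^{2} = \frac{1}{4}$)
$V = 2126$ ($V = -2 + \left(2 - 21\right) \left(-14\right) 8 = -2 + \left(-19\right) \left(-14\right) 8 = -2 + 266 \cdot 8 = -2 + 2128 = 2126$)
$\frac{47590}{-27534} + \frac{N{\left(-16 \right)}}{V} = \frac{47590}{-27534} + \frac{1}{4 \cdot 2126} = 47590 \left(- \frac{1}{27534}\right) + \frac{1}{4} \cdot \frac{1}{2126} = - \frac{23795}{13767} + \frac{1}{8504} = - \frac{202338913}{117074568}$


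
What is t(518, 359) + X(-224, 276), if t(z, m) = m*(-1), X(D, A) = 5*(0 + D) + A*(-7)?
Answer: -3411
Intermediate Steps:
X(D, A) = -7*A + 5*D (X(D, A) = 5*D - 7*A = -7*A + 5*D)
t(z, m) = -m
t(518, 359) + X(-224, 276) = -1*359 + (-7*276 + 5*(-224)) = -359 + (-1932 - 1120) = -359 - 3052 = -3411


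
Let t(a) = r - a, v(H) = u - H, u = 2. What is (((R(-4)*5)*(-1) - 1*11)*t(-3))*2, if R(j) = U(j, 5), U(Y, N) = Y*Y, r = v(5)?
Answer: 0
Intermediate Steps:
v(H) = 2 - H
r = -3 (r = 2 - 1*5 = 2 - 5 = -3)
U(Y, N) = Y²
R(j) = j²
t(a) = -3 - a
(((R(-4)*5)*(-1) - 1*11)*t(-3))*2 = ((((-4)²*5)*(-1) - 1*11)*(-3 - 1*(-3)))*2 = (((16*5)*(-1) - 11)*(-3 + 3))*2 = ((80*(-1) - 11)*0)*2 = ((-80 - 11)*0)*2 = -91*0*2 = 0*2 = 0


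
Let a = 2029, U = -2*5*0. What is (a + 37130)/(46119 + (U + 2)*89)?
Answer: 39159/46297 ≈ 0.84582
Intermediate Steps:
U = 0 (U = -10*0 = 0)
(a + 37130)/(46119 + (U + 2)*89) = (2029 + 37130)/(46119 + (0 + 2)*89) = 39159/(46119 + 2*89) = 39159/(46119 + 178) = 39159/46297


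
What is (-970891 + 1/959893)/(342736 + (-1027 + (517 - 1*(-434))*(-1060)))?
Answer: 310650491554/213208553481 ≈ 1.4570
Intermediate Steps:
(-970891 + 1/959893)/(342736 + (-1027 + (517 - 1*(-434))*(-1060))) = (-970891 + 1/959893)/(342736 + (-1027 + (517 + 434)*(-1060))) = -931951474662/(959893*(342736 + (-1027 + 951*(-1060)))) = -931951474662/(959893*(342736 + (-1027 - 1008060))) = -931951474662/(959893*(342736 - 1009087)) = -931951474662/959893/(-666351) = -931951474662/959893*(-1/666351) = 310650491554/213208553481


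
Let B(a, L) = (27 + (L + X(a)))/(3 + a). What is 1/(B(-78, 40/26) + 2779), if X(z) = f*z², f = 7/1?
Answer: 195/431102 ≈ 0.00045233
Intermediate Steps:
f = 7 (f = 7*1 = 7)
X(z) = 7*z²
B(a, L) = (27 + L + 7*a²)/(3 + a) (B(a, L) = (27 + (L + 7*a²))/(3 + a) = (27 + L + 7*a²)/(3 + a))
1/(B(-78, 40/26) + 2779) = 1/((27 + 40/26 + 7*(-78)²)/(3 - 78) + 2779) = 1/((27 + 40*(1/26) + 7*6084)/(-75) + 2779) = 1/(-(27 + 20/13 + 42588)/75 + 2779) = 1/(-1/75*554015/13 + 2779) = 1/(-110803/195 + 2779) = 1/(431102/195) = 195/431102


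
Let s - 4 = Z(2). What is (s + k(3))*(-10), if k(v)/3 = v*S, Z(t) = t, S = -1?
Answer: 30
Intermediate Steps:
s = 6 (s = 4 + 2 = 6)
k(v) = -3*v (k(v) = 3*(v*(-1)) = 3*(-v) = -3*v)
(s + k(3))*(-10) = (6 - 3*3)*(-10) = (6 - 9)*(-10) = -3*(-10) = 30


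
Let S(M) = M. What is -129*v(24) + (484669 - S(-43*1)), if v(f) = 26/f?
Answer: 1938289/4 ≈ 4.8457e+5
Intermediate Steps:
-129*v(24) + (484669 - S(-43*1)) = -3354/24 + (484669 - (-43)) = -3354/24 + (484669 - 1*(-43)) = -129*13/12 + (484669 + 43) = -559/4 + 484712 = 1938289/4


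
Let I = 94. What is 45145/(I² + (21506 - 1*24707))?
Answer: 9029/1127 ≈ 8.0115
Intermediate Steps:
45145/(I² + (21506 - 1*24707)) = 45145/(94² + (21506 - 1*24707)) = 45145/(8836 + (21506 - 24707)) = 45145/(8836 - 3201) = 45145/5635 = 45145*(1/5635) = 9029/1127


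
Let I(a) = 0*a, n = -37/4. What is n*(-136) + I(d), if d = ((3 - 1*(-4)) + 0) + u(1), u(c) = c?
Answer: 1258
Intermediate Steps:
n = -37/4 (n = -37*1/4 = -37/4 ≈ -9.2500)
d = 8 (d = ((3 - 1*(-4)) + 0) + 1 = ((3 + 4) + 0) + 1 = (7 + 0) + 1 = 7 + 1 = 8)
I(a) = 0
n*(-136) + I(d) = -37/4*(-136) + 0 = 1258 + 0 = 1258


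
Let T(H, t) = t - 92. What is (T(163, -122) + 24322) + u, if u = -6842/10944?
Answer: 131915555/5472 ≈ 24107.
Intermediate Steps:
T(H, t) = -92 + t
u = -3421/5472 (u = -6842*1/10944 = -3421/5472 ≈ -0.62518)
(T(163, -122) + 24322) + u = ((-92 - 122) + 24322) - 3421/5472 = (-214 + 24322) - 3421/5472 = 24108 - 3421/5472 = 131915555/5472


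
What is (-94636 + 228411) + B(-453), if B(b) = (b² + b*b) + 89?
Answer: 544282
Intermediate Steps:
B(b) = 89 + 2*b² (B(b) = (b² + b²) + 89 = 2*b² + 89 = 89 + 2*b²)
(-94636 + 228411) + B(-453) = (-94636 + 228411) + (89 + 2*(-453)²) = 133775 + (89 + 2*205209) = 133775 + (89 + 410418) = 133775 + 410507 = 544282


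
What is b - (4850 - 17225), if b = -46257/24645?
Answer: 101645206/8215 ≈ 12373.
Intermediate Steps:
b = -15419/8215 (b = -46257*1/24645 = -15419/8215 ≈ -1.8769)
b - (4850 - 17225) = -15419/8215 - (4850 - 17225) = -15419/8215 - 1*(-12375) = -15419/8215 + 12375 = 101645206/8215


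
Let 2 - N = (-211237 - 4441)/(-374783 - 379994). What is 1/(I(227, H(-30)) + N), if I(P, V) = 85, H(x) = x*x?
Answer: 754777/65449921 ≈ 0.011532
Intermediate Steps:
H(x) = x**2
N = 1293876/754777 (N = 2 - (-211237 - 4441)/(-374783 - 379994) = 2 - (-215678)/(-754777) = 2 - (-215678)*(-1)/754777 = 2 - 1*215678/754777 = 2 - 215678/754777 = 1293876/754777 ≈ 1.7142)
1/(I(227, H(-30)) + N) = 1/(85 + 1293876/754777) = 1/(65449921/754777) = 754777/65449921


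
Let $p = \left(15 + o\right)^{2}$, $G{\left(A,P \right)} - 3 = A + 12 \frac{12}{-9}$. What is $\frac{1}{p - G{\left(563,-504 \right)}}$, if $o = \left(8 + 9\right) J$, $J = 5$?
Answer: $\frac{1}{9450} \approx 0.00010582$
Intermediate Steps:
$G{\left(A,P \right)} = -13 + A$ ($G{\left(A,P \right)} = 3 + \left(A + 12 \frac{12}{-9}\right) = 3 + \left(A + 12 \cdot 12 \left(- \frac{1}{9}\right)\right) = 3 + \left(A + 12 \left(- \frac{4}{3}\right)\right) = 3 + \left(A - 16\right) = 3 + \left(-16 + A\right) = -13 + A$)
$o = 85$ ($o = \left(8 + 9\right) 5 = 17 \cdot 5 = 85$)
$p = 10000$ ($p = \left(15 + 85\right)^{2} = 100^{2} = 10000$)
$\frac{1}{p - G{\left(563,-504 \right)}} = \frac{1}{10000 - \left(-13 + 563\right)} = \frac{1}{10000 - 550} = \frac{1}{9450}$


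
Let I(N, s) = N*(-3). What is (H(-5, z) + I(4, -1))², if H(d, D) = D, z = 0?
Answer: 144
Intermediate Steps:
I(N, s) = -3*N
(H(-5, z) + I(4, -1))² = (0 - 3*4)² = (0 - 12)² = (-12)² = 144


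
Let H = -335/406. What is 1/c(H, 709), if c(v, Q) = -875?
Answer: -1/875 ≈ -0.0011429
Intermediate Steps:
H = -335/406 (H = -335*1/406 = -335/406 ≈ -0.82512)
1/c(H, 709) = 1/(-875) = -1/875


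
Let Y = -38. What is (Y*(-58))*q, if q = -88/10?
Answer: -96976/5 ≈ -19395.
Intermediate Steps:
q = -44/5 (q = -88*1/10 = -44/5 ≈ -8.8000)
(Y*(-58))*q = -38*(-58)*(-44/5) = 2204*(-44/5) = -96976/5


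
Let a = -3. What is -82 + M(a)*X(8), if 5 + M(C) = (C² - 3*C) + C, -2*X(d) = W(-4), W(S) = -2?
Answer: -72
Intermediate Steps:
X(d) = 1 (X(d) = -½*(-2) = 1)
M(C) = -5 + C² - 2*C (M(C) = -5 + ((C² - 3*C) + C) = -5 + (C² - 2*C) = -5 + C² - 2*C)
-82 + M(a)*X(8) = -82 + (-5 + (-3)² - 2*(-3))*1 = -82 + (-5 + 9 + 6)*1 = -82 + 10*1 = -82 + 10 = -72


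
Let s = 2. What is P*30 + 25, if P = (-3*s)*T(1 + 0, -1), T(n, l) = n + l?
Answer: 25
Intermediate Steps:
T(n, l) = l + n
P = 0 (P = (-3*2)*(-1 + (1 + 0)) = -6*(-1 + 1) = -6*0 = 0)
P*30 + 25 = 0*30 + 25 = 0 + 25 = 25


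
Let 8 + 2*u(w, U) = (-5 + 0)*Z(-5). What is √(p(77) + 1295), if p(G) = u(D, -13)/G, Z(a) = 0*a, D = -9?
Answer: 9*√94787/77 ≈ 35.985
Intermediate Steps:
Z(a) = 0
u(w, U) = -4 (u(w, U) = -4 + ((-5 + 0)*0)/2 = -4 + (-5*0)/2 = -4 + (½)*0 = -4 + 0 = -4)
p(G) = -4/G
√(p(77) + 1295) = √(-4/77 + 1295) = √(99711/77) = 9*√94787/77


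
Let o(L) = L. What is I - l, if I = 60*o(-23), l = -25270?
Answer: 23890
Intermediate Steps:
I = -1380 (I = 60*(-23) = -1380)
I - l = -1380 - 1*(-25270) = -1380 + 25270 = 23890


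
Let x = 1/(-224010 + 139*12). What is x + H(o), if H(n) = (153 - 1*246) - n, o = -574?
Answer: 106946501/222342 ≈ 481.00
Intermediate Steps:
H(n) = -93 - n (H(n) = (153 - 246) - n = -93 - n)
x = -1/222342 (x = 1/(-224010 + 1668) = 1/(-222342) = -1/222342 ≈ -4.4976e-6)
x + H(o) = -1/222342 + (-93 - 1*(-574)) = -1/222342 + (-93 + 574) = -1/222342 + 481 = 106946501/222342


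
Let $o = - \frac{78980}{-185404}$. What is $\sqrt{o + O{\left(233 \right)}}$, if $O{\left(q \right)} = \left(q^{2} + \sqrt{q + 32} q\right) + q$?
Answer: $\frac{\sqrt{117136808789417 + 500580741833 \sqrt{265}}}{46351} \approx 241.49$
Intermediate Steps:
$o = \frac{19745}{46351}$ ($o = \left(-78980\right) \left(- \frac{1}{185404}\right) = \frac{19745}{46351} \approx 0.42599$)
$O{\left(q \right)} = q + q^{2} + q \sqrt{32 + q}$ ($O{\left(q \right)} = \left(q^{2} + \sqrt{32 + q} q\right) + q = \left(q^{2} + q \sqrt{32 + q}\right) + q = q + q^{2} + q \sqrt{32 + q}$)
$\sqrt{o + O{\left(233 \right)}} = \sqrt{\frac{19745}{46351} + 233 \left(1 + 233 + \sqrt{32 + 233}\right)} = \sqrt{\frac{19745}{46351} + 233 \left(1 + 233 + \sqrt{265}\right)} = \sqrt{\frac{19745}{46351} + 233 \left(234 + \sqrt{265}\right)} = \sqrt{\frac{19745}{46351} + \left(54522 + 233 \sqrt{265}\right)} = \sqrt{\frac{2527168967}{46351} + 233 \sqrt{265}}$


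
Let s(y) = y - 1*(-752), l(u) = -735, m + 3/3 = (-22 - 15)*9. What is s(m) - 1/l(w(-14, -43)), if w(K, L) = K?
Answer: 307231/735 ≈ 418.00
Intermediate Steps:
m = -334 (m = -1 + (-22 - 15)*9 = -1 - 37*9 = -1 - 333 = -334)
s(y) = 752 + y (s(y) = y + 752 = 752 + y)
s(m) - 1/l(w(-14, -43)) = (752 - 334) - 1/(-735) = 418 - 1*(-1/735) = 418 + 1/735 = 307231/735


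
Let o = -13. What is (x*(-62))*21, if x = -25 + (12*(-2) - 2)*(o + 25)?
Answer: 438774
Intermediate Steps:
x = -337 (x = -25 + (12*(-2) - 2)*(-13 + 25) = -25 + (-24 - 2)*12 = -25 - 26*12 = -25 - 312 = -337)
(x*(-62))*21 = -337*(-62)*21 = 20894*21 = 438774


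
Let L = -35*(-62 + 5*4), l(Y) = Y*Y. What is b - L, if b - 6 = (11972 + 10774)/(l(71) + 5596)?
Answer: -15549822/10637 ≈ -1461.9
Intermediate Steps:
l(Y) = Y**2
L = 1470 (L = -35*(-62 + 20) = -35*(-42) = 1470)
b = 86568/10637 (b = 6 + (11972 + 10774)/(71**2 + 5596) = 6 + 22746/(5041 + 5596) = 6 + 22746/10637 = 86568/10637 ≈ 8.1384)
b - L = 86568/10637 - 1*1470 = 86568/10637 - 1470 = -15549822/10637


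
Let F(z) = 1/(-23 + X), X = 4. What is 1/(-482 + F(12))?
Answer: -19/9159 ≈ -0.0020745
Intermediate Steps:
F(z) = -1/19 (F(z) = 1/(-23 + 4) = 1/(-19) = -1/19)
1/(-482 + F(12)) = 1/(-482 - 1/19) = 1/(-9159/19) = -19/9159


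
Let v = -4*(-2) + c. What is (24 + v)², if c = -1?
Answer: 961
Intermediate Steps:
v = 7 (v = -4*(-2) - 1 = 8 - 1 = 7)
(24 + v)² = (24 + 7)² = 31² = 961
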